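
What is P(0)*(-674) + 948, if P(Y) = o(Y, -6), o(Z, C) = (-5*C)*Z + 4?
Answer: -1748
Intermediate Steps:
o(Z, C) = 4 - 5*C*Z (o(Z, C) = -5*C*Z + 4 = 4 - 5*C*Z)
P(Y) = 4 + 30*Y (P(Y) = 4 - 5*(-6)*Y = 4 + 30*Y)
P(0)*(-674) + 948 = (4 + 30*0)*(-674) + 948 = (4 + 0)*(-674) + 948 = 4*(-674) + 948 = -2696 + 948 = -1748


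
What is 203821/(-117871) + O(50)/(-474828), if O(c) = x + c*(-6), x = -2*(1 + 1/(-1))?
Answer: -8062046374/4664037599 ≈ -1.7286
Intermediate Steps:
x = 0 (x = -2*(1 - 1) = -2*0 = 0)
O(c) = -6*c (O(c) = 0 + c*(-6) = 0 - 6*c = -6*c)
203821/(-117871) + O(50)/(-474828) = 203821/(-117871) - 6*50/(-474828) = 203821*(-1/117871) - 300*(-1/474828) = -203821/117871 + 25/39569 = -8062046374/4664037599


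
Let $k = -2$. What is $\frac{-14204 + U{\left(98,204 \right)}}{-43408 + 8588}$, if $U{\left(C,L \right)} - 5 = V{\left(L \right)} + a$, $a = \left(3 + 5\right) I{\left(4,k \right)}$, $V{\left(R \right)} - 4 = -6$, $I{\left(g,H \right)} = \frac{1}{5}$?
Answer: $\frac{70997}{174100} \approx 0.40779$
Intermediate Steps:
$I{\left(g,H \right)} = \frac{1}{5}$
$V{\left(R \right)} = -2$ ($V{\left(R \right)} = 4 - 6 = -2$)
$a = \frac{8}{5}$ ($a = \left(3 + 5\right) \frac{1}{5} = 8 \cdot \frac{1}{5} = \frac{8}{5} \approx 1.6$)
$U{\left(C,L \right)} = \frac{23}{5}$ ($U{\left(C,L \right)} = 5 + \left(-2 + \frac{8}{5}\right) = 5 - \frac{2}{5} = \frac{23}{5}$)
$\frac{-14204 + U{\left(98,204 \right)}}{-43408 + 8588} = \frac{-14204 + \frac{23}{5}}{-43408 + 8588} = - \frac{70997}{5 \left(-34820\right)} = \left(- \frac{70997}{5}\right) \left(- \frac{1}{34820}\right) = \frac{70997}{174100}$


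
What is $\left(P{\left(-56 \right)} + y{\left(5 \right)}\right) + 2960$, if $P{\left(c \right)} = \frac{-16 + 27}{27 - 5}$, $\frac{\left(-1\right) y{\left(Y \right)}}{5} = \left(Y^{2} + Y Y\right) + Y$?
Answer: $\frac{5371}{2} \approx 2685.5$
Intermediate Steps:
$y{\left(Y \right)} = - 10 Y^{2} - 5 Y$ ($y{\left(Y \right)} = - 5 \left(\left(Y^{2} + Y Y\right) + Y\right) = - 5 \left(\left(Y^{2} + Y^{2}\right) + Y\right) = - 5 \left(2 Y^{2} + Y\right) = - 5 \left(Y + 2 Y^{2}\right) = - 10 Y^{2} - 5 Y$)
$P{\left(c \right)} = \frac{1}{2}$ ($P{\left(c \right)} = \frac{11}{22} = 11 \cdot \frac{1}{22} = \frac{1}{2}$)
$\left(P{\left(-56 \right)} + y{\left(5 \right)}\right) + 2960 = \left(\frac{1}{2} - 25 \left(1 + 2 \cdot 5\right)\right) + 2960 = \left(\frac{1}{2} - 25 \left(1 + 10\right)\right) + 2960 = \left(\frac{1}{2} - 25 \cdot 11\right) + 2960 = \left(\frac{1}{2} - 275\right) + 2960 = - \frac{549}{2} + 2960 = \frac{5371}{2}$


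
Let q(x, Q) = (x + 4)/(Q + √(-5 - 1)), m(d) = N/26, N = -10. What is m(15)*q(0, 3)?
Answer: -4/13 + 4*I*√6/39 ≈ -0.30769 + 0.25123*I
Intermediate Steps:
m(d) = -5/13 (m(d) = -10/26 = -10*1/26 = -5/13)
q(x, Q) = (4 + x)/(Q + I*√6) (q(x, Q) = (4 + x)/(Q + √(-6)) = (4 + x)/(Q + I*√6))
m(15)*q(0, 3) = -5*(4 + 0)/(13*(3 + I*√6)) = -5*4/(13*(3 + I*√6)) = -20/(13*(3 + I*√6))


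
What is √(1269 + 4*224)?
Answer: √2165 ≈ 46.530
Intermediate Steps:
√(1269 + 4*224) = √(1269 + 896) = √2165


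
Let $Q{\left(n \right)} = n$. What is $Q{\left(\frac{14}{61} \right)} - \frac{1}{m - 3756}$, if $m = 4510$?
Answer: $\frac{10495}{45994} \approx 0.22818$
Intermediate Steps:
$Q{\left(\frac{14}{61} \right)} - \frac{1}{m - 3756} = \frac{14}{61} - \frac{1}{4510 - 3756} = 14 \cdot \frac{1}{61} - \frac{1}{754} = \frac{14}{61} - \frac{1}{754} = \frac{10495}{45994}$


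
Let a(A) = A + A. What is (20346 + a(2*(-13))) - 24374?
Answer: -4080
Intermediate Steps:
a(A) = 2*A
(20346 + a(2*(-13))) - 24374 = (20346 + 2*(2*(-13))) - 24374 = (20346 + 2*(-26)) - 24374 = (20346 - 52) - 24374 = 20294 - 24374 = -4080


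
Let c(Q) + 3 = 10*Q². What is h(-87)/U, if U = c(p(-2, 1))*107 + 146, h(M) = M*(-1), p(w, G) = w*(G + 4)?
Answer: 87/106825 ≈ 0.00081442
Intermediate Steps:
p(w, G) = w*(4 + G)
c(Q) = -3 + 10*Q²
h(M) = -M
U = 106825 (U = (-3 + 10*(-2*(4 + 1))²)*107 + 146 = (-3 + 10*(-2*5)²)*107 + 146 = (-3 + 10*(-10)²)*107 + 146 = (-3 + 10*100)*107 + 146 = (-3 + 1000)*107 + 146 = 997*107 + 146 = 106679 + 146 = 106825)
h(-87)/U = -1*(-87)/106825 = 87*(1/106825) = 87/106825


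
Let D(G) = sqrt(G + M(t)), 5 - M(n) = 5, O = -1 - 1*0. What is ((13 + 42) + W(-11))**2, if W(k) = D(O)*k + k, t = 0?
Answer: 1815 - 968*I ≈ 1815.0 - 968.0*I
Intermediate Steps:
O = -1 (O = -1 + 0 = -1)
M(n) = 0 (M(n) = 5 - 1*5 = 5 - 5 = 0)
D(G) = sqrt(G) (D(G) = sqrt(G + 0) = sqrt(G))
W(k) = k + I*k (W(k) = sqrt(-1)*k + k = I*k + k = k + I*k)
((13 + 42) + W(-11))**2 = ((13 + 42) - 11*(1 + I))**2 = (55 + (-11 - 11*I))**2 = (44 - 11*I)**2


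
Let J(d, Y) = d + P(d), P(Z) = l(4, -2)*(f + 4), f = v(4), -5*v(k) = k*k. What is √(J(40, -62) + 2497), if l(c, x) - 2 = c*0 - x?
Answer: √63505/5 ≈ 50.400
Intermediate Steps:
v(k) = -k²/5 (v(k) = -k*k/5 = -k²/5)
l(c, x) = 2 - x (l(c, x) = 2 + (c*0 - x) = 2 + (0 - x) = 2 - x)
f = -16/5 (f = -⅕*4² = -⅕*16 = -16/5 ≈ -3.2000)
P(Z) = 16/5 (P(Z) = (2 - 1*(-2))*(-16/5 + 4) = (2 + 2)*(⅘) = 4*(⅘) = 16/5)
J(d, Y) = 16/5 + d (J(d, Y) = d + 16/5 = 16/5 + d)
√(J(40, -62) + 2497) = √((16/5 + 40) + 2497) = √(216/5 + 2497) = √(12701/5) = √63505/5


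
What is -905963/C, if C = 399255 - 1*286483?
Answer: -905963/112772 ≈ -8.0336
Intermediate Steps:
C = 112772 (C = 399255 - 286483 = 112772)
-905963/C = -905963/112772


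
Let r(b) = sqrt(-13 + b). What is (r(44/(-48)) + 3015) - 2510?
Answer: 505 + I*sqrt(501)/6 ≈ 505.0 + 3.7305*I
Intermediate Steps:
(r(44/(-48)) + 3015) - 2510 = (sqrt(-13 + 44/(-48)) + 3015) - 2510 = (sqrt(-13 + 44*(-1/48)) + 3015) - 2510 = (sqrt(-13 - 11/12) + 3015) - 2510 = (sqrt(-167/12) + 3015) - 2510 = (I*sqrt(501)/6 + 3015) - 2510 = (3015 + I*sqrt(501)/6) - 2510 = 505 + I*sqrt(501)/6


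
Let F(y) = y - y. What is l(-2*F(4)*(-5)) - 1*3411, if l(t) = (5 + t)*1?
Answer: -3406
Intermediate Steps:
F(y) = 0
l(t) = 5 + t
l(-2*F(4)*(-5)) - 1*3411 = (5 - 2*0*(-5)) - 1*3411 = (5 + 0*(-5)) - 3411 = (5 + 0) - 3411 = 5 - 3411 = -3406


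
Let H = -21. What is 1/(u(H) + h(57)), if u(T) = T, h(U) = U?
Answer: 1/36 ≈ 0.027778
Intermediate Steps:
1/(u(H) + h(57)) = 1/(-21 + 57) = 1/36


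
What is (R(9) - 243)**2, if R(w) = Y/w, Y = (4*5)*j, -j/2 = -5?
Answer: 3948169/81 ≈ 48743.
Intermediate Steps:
j = 10 (j = -2*(-5) = 10)
Y = 200 (Y = (4*5)*10 = 20*10 = 200)
R(w) = 200/w
(R(9) - 243)**2 = (200/9 - 243)**2 = (-1987/9)**2 = 3948169/81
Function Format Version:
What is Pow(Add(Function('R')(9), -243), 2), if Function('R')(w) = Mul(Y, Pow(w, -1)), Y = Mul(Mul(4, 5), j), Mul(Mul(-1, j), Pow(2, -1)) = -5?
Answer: Rational(3948169, 81) ≈ 48743.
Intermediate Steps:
j = 10 (j = Mul(-2, -5) = 10)
Y = 200 (Y = Mul(Mul(4, 5), 10) = Mul(20, 10) = 200)
Function('R')(w) = Mul(200, Pow(w, -1))
Pow(Add(Function('R')(9), -243), 2) = Pow(Add(Mul(200, Pow(9, -1)), -243), 2) = Pow(Add(Mul(200, Rational(1, 9)), -243), 2) = Pow(Add(Rational(200, 9), -243), 2) = Pow(Rational(-1987, 9), 2) = Rational(3948169, 81)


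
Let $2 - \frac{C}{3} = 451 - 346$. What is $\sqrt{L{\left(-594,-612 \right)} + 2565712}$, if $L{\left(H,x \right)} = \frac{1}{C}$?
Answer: $\frac{\sqrt{244976747163}}{309} \approx 1601.8$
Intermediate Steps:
$C = -309$ ($C = 6 - 3 \left(451 - 346\right) = 6 - 315 = -309$)
$L{\left(H,x \right)} = - \frac{1}{309}$ ($L{\left(H,x \right)} = \frac{1}{-309} = - \frac{1}{309}$)
$\sqrt{L{\left(-594,-612 \right)} + 2565712} = \sqrt{- \frac{1}{309} + 2565712} = \sqrt{\frac{792805007}{309}} = \frac{\sqrt{244976747163}}{309}$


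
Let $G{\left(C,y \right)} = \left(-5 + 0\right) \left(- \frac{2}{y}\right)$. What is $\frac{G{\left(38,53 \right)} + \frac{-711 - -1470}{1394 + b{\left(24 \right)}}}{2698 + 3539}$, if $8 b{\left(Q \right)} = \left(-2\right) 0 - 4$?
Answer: $\frac{4012}{34121241} \approx 0.00011758$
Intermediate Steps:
$G{\left(C,y \right)} = \frac{10}{y}$ ($G{\left(C,y \right)} = - 5 \left(- \frac{2}{y}\right) = \frac{10}{y}$)
$b{\left(Q \right)} = - \frac{1}{2}$ ($b{\left(Q \right)} = \frac{\left(-2\right) 0 - 4}{8} = \frac{0 - 4}{8} = \frac{1}{8} \left(-4\right) = - \frac{1}{2}$)
$\frac{G{\left(38,53 \right)} + \frac{-711 - -1470}{1394 + b{\left(24 \right)}}}{2698 + 3539} = \frac{\frac{10}{53} + \frac{-711 - -1470}{1394 - \frac{1}{2}}}{2698 + 3539} = \frac{10 \cdot \frac{1}{53} + \frac{-711 + 1470}{\frac{2787}{2}}}{6237} = \left(\frac{10}{53} + 759 \cdot \frac{2}{2787}\right) \frac{1}{6237} = \left(\frac{10}{53} + \frac{506}{929}\right) \frac{1}{6237} = \frac{36108}{49237} \cdot \frac{1}{6237} = \frac{4012}{34121241}$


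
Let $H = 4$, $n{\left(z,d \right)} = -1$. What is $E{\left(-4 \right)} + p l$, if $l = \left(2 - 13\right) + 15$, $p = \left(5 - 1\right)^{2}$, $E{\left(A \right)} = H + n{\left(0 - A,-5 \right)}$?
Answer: $67$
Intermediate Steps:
$E{\left(A \right)} = 3$ ($E{\left(A \right)} = 4 - 1 = 3$)
$p = 16$ ($p = 4^{2} = 16$)
$l = 4$ ($l = -11 + 15 = 4$)
$E{\left(-4 \right)} + p l = 3 + 16 \cdot 4 = 3 + 64 = 67$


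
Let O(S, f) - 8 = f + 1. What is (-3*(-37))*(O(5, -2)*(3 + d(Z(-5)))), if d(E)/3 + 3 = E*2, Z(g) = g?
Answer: -27972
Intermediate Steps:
O(S, f) = 9 + f (O(S, f) = 8 + (f + 1) = 8 + (1 + f) = 9 + f)
d(E) = -9 + 6*E (d(E) = -9 + 3*(E*2) = -9 + 3*(2*E) = -9 + 6*E)
(-3*(-37))*(O(5, -2)*(3 + d(Z(-5)))) = (-3*(-37))*((9 - 2)*(3 + (-9 + 6*(-5)))) = 111*(7*(3 + (-9 - 30))) = 111*(7*(3 - 39)) = 111*(7*(-36)) = 111*(-252) = -27972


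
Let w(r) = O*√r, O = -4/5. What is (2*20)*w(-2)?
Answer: -32*I*√2 ≈ -45.255*I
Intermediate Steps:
O = -⅘ (O = -4*⅕ = -⅘ ≈ -0.80000)
w(r) = -4*√r/5
(2*20)*w(-2) = (2*20)*(-4*I*√2/5) = 40*(-4*I*√2/5) = -32*I*√2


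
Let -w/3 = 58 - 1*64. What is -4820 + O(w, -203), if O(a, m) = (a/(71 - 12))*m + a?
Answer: -286972/59 ≈ -4863.9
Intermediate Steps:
w = 18 (w = -3*(58 - 1*64) = -3*(58 - 64) = -3*(-6) = 18)
O(a, m) = a + a*m/59 (O(a, m) = (a/59)*m + a = a*m/59 + a = a + a*m/59)
-4820 + O(w, -203) = -4820 + (1/59)*18*(59 - 203) = -4820 + (1/59)*18*(-144) = -4820 - 2592/59 = -286972/59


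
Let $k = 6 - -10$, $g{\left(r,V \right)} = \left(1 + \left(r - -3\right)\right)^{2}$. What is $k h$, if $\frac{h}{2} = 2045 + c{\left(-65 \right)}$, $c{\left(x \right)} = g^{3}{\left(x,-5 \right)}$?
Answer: $1648652044992$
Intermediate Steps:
$g{\left(r,V \right)} = \left(4 + r\right)^{2}$ ($g{\left(r,V \right)} = \left(1 + \left(r + 3\right)\right)^{2} = \left(1 + \left(3 + r\right)\right)^{2} = \left(4 + r\right)^{2}$)
$c{\left(x \right)} = \left(4 + x\right)^{6}$ ($c{\left(x \right)} = \left(\left(4 + x\right)^{2}\right)^{3} = \left(4 + x\right)^{6}$)
$h = 103040752812$ ($h = 2 \left(2045 + \left(4 - 65\right)^{6}\right) = 2 \left(2045 + \left(-61\right)^{6}\right) = 2 \left(2045 + 51520374361\right) = 2 \cdot 51520376406 = 103040752812$)
$k = 16$ ($k = 6 + 10 = 16$)
$k h = 16 \cdot 103040752812 = 1648652044992$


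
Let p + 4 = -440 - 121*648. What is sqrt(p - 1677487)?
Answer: I*sqrt(1756339) ≈ 1325.3*I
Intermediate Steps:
p = -78852 (p = -4 + (-440 - 121*648) = -4 + (-440 - 78408) = -4 - 78848 = -78852)
sqrt(p - 1677487) = sqrt(-78852 - 1677487) = sqrt(-1756339) = I*sqrt(1756339)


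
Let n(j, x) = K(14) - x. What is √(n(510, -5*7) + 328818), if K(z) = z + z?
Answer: √328881 ≈ 573.48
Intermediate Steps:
K(z) = 2*z
n(j, x) = 28 - x (n(j, x) = 2*14 - x = 28 - x)
√(n(510, -5*7) + 328818) = √((28 - (-5)*7) + 328818) = √((28 - 1*(-35)) + 328818) = √((28 + 35) + 328818) = √(63 + 328818) = √328881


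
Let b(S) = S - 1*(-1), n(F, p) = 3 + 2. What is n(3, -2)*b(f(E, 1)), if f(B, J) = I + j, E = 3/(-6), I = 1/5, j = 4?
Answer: 26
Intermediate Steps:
I = ⅕ (I = 1*(⅕) = ⅕ ≈ 0.20000)
E = -½ (E = 3*(-⅙) = -½ ≈ -0.50000)
n(F, p) = 5
f(B, J) = 21/5 (f(B, J) = ⅕ + 4 = 21/5)
b(S) = 1 + S (b(S) = S + 1 = 1 + S)
n(3, -2)*b(f(E, 1)) = 5*(1 + 21/5) = 5*(26/5) = 26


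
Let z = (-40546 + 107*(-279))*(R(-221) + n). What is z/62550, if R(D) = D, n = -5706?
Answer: 417254873/62550 ≈ 6670.7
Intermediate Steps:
z = 417254873 (z = (-40546 + 107*(-279))*(-221 - 5706) = (-40546 - 29853)*(-5927) = -70399*(-5927) = 417254873)
z/62550 = 417254873/62550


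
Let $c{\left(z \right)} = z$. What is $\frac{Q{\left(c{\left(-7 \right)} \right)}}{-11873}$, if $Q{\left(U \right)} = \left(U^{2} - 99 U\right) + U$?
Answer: $- \frac{735}{11873} \approx -0.061905$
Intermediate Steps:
$Q{\left(U \right)} = U^{2} - 98 U$
$\frac{Q{\left(c{\left(-7 \right)} \right)}}{-11873} = \frac{\left(-7\right) \left(-98 - 7\right)}{-11873} = \left(-7\right) \left(-105\right) \left(- \frac{1}{11873}\right) = 735 \left(- \frac{1}{11873}\right) = - \frac{735}{11873}$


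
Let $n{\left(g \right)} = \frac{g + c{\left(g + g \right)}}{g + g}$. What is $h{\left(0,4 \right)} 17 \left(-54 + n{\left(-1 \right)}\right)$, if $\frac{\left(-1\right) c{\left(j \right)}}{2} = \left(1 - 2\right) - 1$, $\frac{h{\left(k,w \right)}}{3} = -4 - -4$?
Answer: $0$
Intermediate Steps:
$h{\left(k,w \right)} = 0$ ($h{\left(k,w \right)} = 3 \left(-4 - -4\right) = 3 \left(-4 + 4\right) = 3 \cdot 0 = 0$)
$c{\left(j \right)} = 4$ ($c{\left(j \right)} = - 2 \left(\left(1 - 2\right) - 1\right) = - 2 \left(-1 - 1\right) = \left(-2\right) \left(-2\right) = 4$)
$n{\left(g \right)} = \frac{4 + g}{2 g}$ ($n{\left(g \right)} = \frac{g + 4}{g + g} = \frac{4 + g}{2 g}$)
$h{\left(0,4 \right)} 17 \left(-54 + n{\left(-1 \right)}\right) = 0 \cdot 17 \left(-54 + \frac{4 - 1}{2 \left(-1\right)}\right) = 0 \left(-54 + \frac{1}{2} \left(-1\right) 3\right) = 0 \left(-54 - \frac{3}{2}\right) = 0 \left(- \frac{111}{2}\right) = 0$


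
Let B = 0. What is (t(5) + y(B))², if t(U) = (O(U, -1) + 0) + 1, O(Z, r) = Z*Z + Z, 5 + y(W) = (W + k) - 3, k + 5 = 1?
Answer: 361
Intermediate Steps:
k = -4 (k = -5 + 1 = -4)
y(W) = -12 + W (y(W) = -5 + ((W - 4) - 3) = -5 + ((-4 + W) - 3) = -5 + (-7 + W) = -12 + W)
O(Z, r) = Z + Z² (O(Z, r) = Z² + Z = Z + Z²)
t(U) = 1 + U*(1 + U) (t(U) = (U*(1 + U) + 0) + 1 = U*(1 + U) + 1 = 1 + U*(1 + U))
(t(5) + y(B))² = ((1 + 5*(1 + 5)) + (-12 + 0))² = ((1 + 5*6) - 12)² = ((1 + 30) - 12)² = (31 - 12)² = 19² = 361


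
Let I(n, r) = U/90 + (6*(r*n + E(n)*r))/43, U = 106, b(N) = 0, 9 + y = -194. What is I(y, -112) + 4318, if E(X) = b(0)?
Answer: 14496329/1935 ≈ 7491.6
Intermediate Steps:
y = -203 (y = -9 - 194 = -203)
E(X) = 0
I(n, r) = 53/45 + 6*n*r/43 (I(n, r) = 106/90 + (6*(r*n + 0*r))/43 = 106*(1/90) + (6*(n*r + 0))*(1/43) = 53/45 + (6*(n*r))*(1/43) = 53/45 + (6*n*r)*(1/43) = 53/45 + 6*n*r/43)
I(y, -112) + 4318 = (53/45 + (6/43)*(-203)*(-112)) + 4318 = (53/45 + 136416/43) + 4318 = 6140999/1935 + 4318 = 14496329/1935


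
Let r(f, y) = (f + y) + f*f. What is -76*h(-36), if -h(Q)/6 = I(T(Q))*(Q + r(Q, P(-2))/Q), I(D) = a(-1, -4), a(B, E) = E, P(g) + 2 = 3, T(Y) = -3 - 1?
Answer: 388664/3 ≈ 1.2955e+5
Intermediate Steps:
T(Y) = -4
P(g) = 1 (P(g) = -2 + 3 = 1)
r(f, y) = f + y + f² (r(f, y) = (f + y) + f² = f + y + f²)
I(D) = -4
h(Q) = 24*Q + 24*(1 + Q + Q²)/Q (h(Q) = -(-24)*(Q + (Q + 1 + Q²)/Q) = -(-24)*(Q + (1 + Q + Q²)/Q) = -6*(-4*Q - 4*(1 + Q + Q²)/Q) = 24*Q + 24*(1 + Q + Q²)/Q)
-76*h(-36) = -76*(24 + 24/(-36) + 48*(-36)) = -76*(24 + 24*(-1/36) - 1728) = -76*(24 - ⅔ - 1728) = -76*(-5114/3) = 388664/3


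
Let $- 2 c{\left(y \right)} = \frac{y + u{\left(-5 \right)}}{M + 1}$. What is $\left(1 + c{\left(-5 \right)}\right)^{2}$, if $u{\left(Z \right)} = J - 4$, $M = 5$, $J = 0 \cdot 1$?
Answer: $\frac{49}{16} \approx 3.0625$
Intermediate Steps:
$J = 0$
$u{\left(Z \right)} = -4$ ($u{\left(Z \right)} = 0 - 4 = -4$)
$c{\left(y \right)} = \frac{1}{3} - \frac{y}{12}$ ($c{\left(y \right)} = - \frac{\left(y - 4\right) \frac{1}{5 + 1}}{2} = - \frac{\left(-4 + y\right) \frac{1}{6}}{2} = - \frac{- \frac{2}{3} + \frac{y}{6}}{2} = \frac{1}{3} - \frac{y}{12}$)
$\left(1 + c{\left(-5 \right)}\right)^{2} = \left(1 + \left(\frac{1}{3} - - \frac{5}{12}\right)\right)^{2} = \left(1 + \left(\frac{1}{3} + \frac{5}{12}\right)\right)^{2} = \left(1 + \frac{3}{4}\right)^{2} = \left(\frac{7}{4}\right)^{2} = \frac{49}{16}$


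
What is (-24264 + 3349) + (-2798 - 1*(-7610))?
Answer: -16103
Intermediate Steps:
(-24264 + 3349) + (-2798 - 1*(-7610)) = -20915 + (-2798 + 7610) = -20915 + 4812 = -16103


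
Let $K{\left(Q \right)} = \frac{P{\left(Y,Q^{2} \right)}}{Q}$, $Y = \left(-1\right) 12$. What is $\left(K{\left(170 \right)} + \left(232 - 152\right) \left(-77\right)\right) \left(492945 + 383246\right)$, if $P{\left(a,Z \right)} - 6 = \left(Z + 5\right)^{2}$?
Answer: $\frac{731139184255721}{170} \approx 4.3008 \cdot 10^{12}$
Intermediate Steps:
$Y = -12$
$P{\left(a,Z \right)} = 6 + \left(5 + Z\right)^{2}$ ($P{\left(a,Z \right)} = 6 + \left(Z + 5\right)^{2} = 6 + \left(5 + Z\right)^{2}$)
$K{\left(Q \right)} = \frac{6 + \left(5 + Q^{2}\right)^{2}}{Q}$
$\left(K{\left(170 \right)} + \left(232 - 152\right) \left(-77\right)\right) \left(492945 + 383246\right) = \left(\frac{6 + \left(5 + 170^{2}\right)^{2}}{170} + \left(232 - 152\right) \left(-77\right)\right) \left(492945 + 383246\right) = \left(\frac{6 + \left(5 + 28900\right)^{2}}{170} + 80 \left(-77\right)\right) 876191 = \left(\frac{6 + 28905^{2}}{170} - 6160\right) 876191 = \left(\frac{6 + 835499025}{170} - 6160\right) 876191 = \left(\frac{1}{170} \cdot 835499031 - 6160\right) 876191 = \left(\frac{835499031}{170} - 6160\right) 876191 = \frac{834451831}{170} \cdot 876191 = \frac{731139184255721}{170}$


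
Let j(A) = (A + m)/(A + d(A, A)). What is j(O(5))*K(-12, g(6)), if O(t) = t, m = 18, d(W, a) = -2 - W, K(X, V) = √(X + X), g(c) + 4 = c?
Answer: -23*I*√6 ≈ -56.338*I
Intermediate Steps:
g(c) = -4 + c
K(X, V) = √2*√X (K(X, V) = √(2*X) = √2*√X)
j(A) = -9 - A/2 (j(A) = (A + 18)/(A + (-2 - A)) = (18 + A)/(-2) = (18 + A)*(-½) = -9 - A/2)
j(O(5))*K(-12, g(6)) = (-9 - ½*5)*(√2*√(-12)) = (-9 - 5/2)*(√2*(2*I*√3)) = -23*I*√6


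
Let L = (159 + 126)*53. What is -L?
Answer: -15105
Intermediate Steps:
L = 15105 (L = 285*53 = 15105)
-L = -1*15105 = -15105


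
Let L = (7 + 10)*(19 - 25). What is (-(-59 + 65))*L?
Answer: 612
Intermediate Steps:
L = -102 (L = 17*(-6) = -102)
(-(-59 + 65))*L = -(-59 + 65)*(-102) = -1*6*(-102) = -6*(-102) = 612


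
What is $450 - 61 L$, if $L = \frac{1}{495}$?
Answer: $\frac{222689}{495} \approx 449.88$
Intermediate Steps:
$L = \frac{1}{495} \approx 0.0020202$
$450 - 61 L = 450 - \frac{61}{495} = \frac{222689}{495}$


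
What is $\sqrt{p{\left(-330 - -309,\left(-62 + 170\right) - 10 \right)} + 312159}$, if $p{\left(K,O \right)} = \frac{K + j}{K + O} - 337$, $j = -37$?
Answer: $\frac{6 \sqrt{51355227}}{77} \approx 558.41$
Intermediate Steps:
$p{\left(K,O \right)} = -337 + \frac{-37 + K}{K + O}$ ($p{\left(K,O \right)} = \frac{K - 37}{K + O} - 337 = \frac{-37 + K}{K + O} - 337 = -337 + \frac{-37 + K}{K + O}$)
$\sqrt{p{\left(-330 - -309,\left(-62 + 170\right) - 10 \right)} + 312159} = \sqrt{\frac{-37 - 337 \left(\left(-62 + 170\right) - 10\right) - 336 \left(-330 - -309\right)}{\left(-330 - -309\right) + \left(\left(-62 + 170\right) - 10\right)} + 312159} = \sqrt{\frac{-37 - 337 \left(108 - 10\right) - 336 \left(-330 + 309\right)}{\left(-330 + 309\right) + \left(108 - 10\right)} + 312159} = \sqrt{\frac{-37 - 33026 - -7056}{-21 + 98} + 312159} = \sqrt{\frac{-37 - 33026 + 7056}{77} + 312159} = \sqrt{\frac{1}{77} \left(-26007\right) + 312159} = \sqrt{- \frac{26007}{77} + 312159} = \sqrt{\frac{24010236}{77}} = \frac{6 \sqrt{51355227}}{77}$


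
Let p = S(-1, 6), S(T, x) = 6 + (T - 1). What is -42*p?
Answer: -168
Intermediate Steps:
S(T, x) = 5 + T (S(T, x) = 6 + (-1 + T) = 5 + T)
p = 4 (p = 5 - 1 = 4)
-42*p = -42*4 = -168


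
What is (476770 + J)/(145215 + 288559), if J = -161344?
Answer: 157713/216887 ≈ 0.72717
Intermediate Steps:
(476770 + J)/(145215 + 288559) = (476770 - 161344)/(145215 + 288559) = 315426/433774 = 315426*(1/433774) = 157713/216887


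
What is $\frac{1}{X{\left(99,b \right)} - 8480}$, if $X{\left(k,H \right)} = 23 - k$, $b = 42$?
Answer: $- \frac{1}{8556} \approx -0.00011688$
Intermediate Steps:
$\frac{1}{X{\left(99,b \right)} - 8480} = \frac{1}{\left(23 - 99\right) - 8480} = \frac{1}{-76 - 8480} = \frac{1}{-8556} = - \frac{1}{8556}$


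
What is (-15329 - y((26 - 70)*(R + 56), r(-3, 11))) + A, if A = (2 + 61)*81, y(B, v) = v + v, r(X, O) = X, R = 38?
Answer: -10220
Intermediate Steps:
y(B, v) = 2*v
A = 5103 (A = 63*81 = 5103)
(-15329 - y((26 - 70)*(R + 56), r(-3, 11))) + A = (-15329 - 2*(-3)) + 5103 = (-15329 - 1*(-6)) + 5103 = (-15329 + 6) + 5103 = -15323 + 5103 = -10220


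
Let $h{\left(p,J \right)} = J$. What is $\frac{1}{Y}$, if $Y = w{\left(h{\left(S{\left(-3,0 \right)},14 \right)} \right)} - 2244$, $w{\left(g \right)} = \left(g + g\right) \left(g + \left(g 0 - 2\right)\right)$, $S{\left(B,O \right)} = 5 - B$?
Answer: $- \frac{1}{1908} \approx -0.00052411$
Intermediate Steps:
$w{\left(g \right)} = 2 g \left(-2 + g\right)$ ($w{\left(g \right)} = 2 g \left(g + \left(0 - 2\right)\right) = 2 g \left(g - 2\right) = 2 g \left(-2 + g\right)$)
$Y = -1908$ ($Y = 2 \cdot 14 \left(-2 + 14\right) - 2244 = 2 \cdot 14 \cdot 12 - 2244 = 336 - 2244 = -1908$)
$\frac{1}{Y} = \frac{1}{-1908} = - \frac{1}{1908}$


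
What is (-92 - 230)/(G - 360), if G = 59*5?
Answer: 322/65 ≈ 4.9538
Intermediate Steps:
G = 295
(-92 - 230)/(G - 360) = (-92 - 230)/(295 - 360) = -322/(-65) = -322*(-1/65) = 322/65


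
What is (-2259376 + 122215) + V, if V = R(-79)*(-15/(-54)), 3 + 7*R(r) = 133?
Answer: -134640818/63 ≈ -2.1372e+6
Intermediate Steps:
R(r) = 130/7 (R(r) = -3/7 + (⅐)*133 = -3/7 + 19 = 130/7)
V = 325/63 (V = 130*(-15/(-54))/7 = 130*(-15*(-1/54))/7 = (130/7)*(5/18) = 325/63 ≈ 5.1587)
(-2259376 + 122215) + V = (-2259376 + 122215) + 325/63 = -2137161 + 325/63 = -134640818/63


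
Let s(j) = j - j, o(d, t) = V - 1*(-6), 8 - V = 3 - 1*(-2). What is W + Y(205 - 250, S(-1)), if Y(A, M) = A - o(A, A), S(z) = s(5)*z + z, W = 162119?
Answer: 162065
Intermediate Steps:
V = 3 (V = 8 - (3 - 1*(-2)) = 8 - (3 + 2) = 8 - 1*5 = 8 - 5 = 3)
o(d, t) = 9 (o(d, t) = 3 - 1*(-6) = 3 + 6 = 9)
s(j) = 0
S(z) = z (S(z) = 0*z + z = 0 + z = z)
Y(A, M) = -9 + A (Y(A, M) = A - 1*9 = A - 9 = -9 + A)
W + Y(205 - 250, S(-1)) = 162119 + (-9 + (205 - 250)) = 162119 + (-9 - 45) = 162119 - 54 = 162065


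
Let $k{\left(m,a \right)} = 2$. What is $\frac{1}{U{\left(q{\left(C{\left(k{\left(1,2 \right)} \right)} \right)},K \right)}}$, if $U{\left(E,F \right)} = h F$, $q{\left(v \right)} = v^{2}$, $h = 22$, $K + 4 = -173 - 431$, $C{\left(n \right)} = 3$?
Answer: $- \frac{1}{13376} \approx -7.4761 \cdot 10^{-5}$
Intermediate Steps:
$K = -608$ ($K = -4 - 604 = -608$)
$U{\left(E,F \right)} = 22 F$
$\frac{1}{U{\left(q{\left(C{\left(k{\left(1,2 \right)} \right)} \right)},K \right)}} = \frac{1}{22 \left(-608\right)} = \frac{1}{-13376} = - \frac{1}{13376}$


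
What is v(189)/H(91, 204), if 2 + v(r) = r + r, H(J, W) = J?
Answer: 376/91 ≈ 4.1319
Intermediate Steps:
v(r) = -2 + 2*r (v(r) = -2 + (r + r) = -2 + 2*r)
v(189)/H(91, 204) = (-2 + 2*189)/91 = (-2 + 378)*(1/91) = 376*(1/91) = 376/91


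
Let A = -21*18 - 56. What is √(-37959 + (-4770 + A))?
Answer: I*√43163 ≈ 207.76*I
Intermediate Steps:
A = -434 (A = -378 - 56 = -434)
√(-37959 + (-4770 + A)) = √(-37959 + (-4770 - 434)) = √(-37959 - 5204) = √(-43163) = I*√43163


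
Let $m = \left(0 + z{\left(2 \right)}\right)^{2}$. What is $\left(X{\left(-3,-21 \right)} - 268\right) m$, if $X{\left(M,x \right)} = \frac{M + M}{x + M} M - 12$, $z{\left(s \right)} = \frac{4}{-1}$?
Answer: $-4492$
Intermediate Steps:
$z{\left(s \right)} = -4$ ($z{\left(s \right)} = 4 \left(-1\right) = -4$)
$X{\left(M,x \right)} = -12 + \frac{2 M^{2}}{M + x}$ ($X{\left(M,x \right)} = \frac{2 M}{M + x} M - 12 = \frac{2 M^{2}}{M + x} - 12 = -12 + \frac{2 M^{2}}{M + x}$)
$m = 16$ ($m = \left(0 - 4\right)^{2} = \left(-4\right)^{2} = 16$)
$\left(X{\left(-3,-21 \right)} - 268\right) m = \left(\frac{2 \left(\left(-3\right)^{2} - -18 - -126\right)}{-3 - 21} - 268\right) 16 = \left(\frac{2 \left(9 + 18 + 126\right)}{-24} - 268\right) 16 = \left(2 \left(- \frac{1}{24}\right) 153 - 268\right) 16 = \left(- \frac{51}{4} - 268\right) 16 = \left(- \frac{1123}{4}\right) 16 = -4492$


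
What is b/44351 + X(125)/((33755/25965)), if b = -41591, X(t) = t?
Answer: 28508562034/299413601 ≈ 95.215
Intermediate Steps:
b/44351 + X(125)/((33755/25965)) = -41591/44351 + 125/((33755/25965)) = -41591*1/44351 + 125/((33755*(1/25965))) = -41591/44351 + 125/(6751/5193) = -41591/44351 + 125*(5193/6751) = -41591/44351 + 649125/6751 = 28508562034/299413601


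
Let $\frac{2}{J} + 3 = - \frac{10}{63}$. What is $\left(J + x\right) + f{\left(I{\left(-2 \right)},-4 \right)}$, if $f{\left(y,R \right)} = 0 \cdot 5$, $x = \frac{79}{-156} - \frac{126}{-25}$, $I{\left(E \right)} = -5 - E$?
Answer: $\frac{3027119}{776100} \approx 3.9004$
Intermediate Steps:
$J = - \frac{126}{199}$ ($J = \frac{2}{-3 - \frac{10}{63}} = \frac{2}{- \frac{199}{63}} = 2 \left(- \frac{63}{199}\right) = - \frac{126}{199} \approx -0.63317$)
$x = \frac{17681}{3900}$ ($x = 79 \left(- \frac{1}{156}\right) - - \frac{126}{25} = - \frac{79}{156} + \frac{126}{25} = \frac{17681}{3900} \approx 4.5336$)
$f{\left(y,R \right)} = 0$
$\left(J + x\right) + f{\left(I{\left(-2 \right)},-4 \right)} = \left(- \frac{126}{199} + \frac{17681}{3900}\right) + 0 = \frac{3027119}{776100} + 0 = \frac{3027119}{776100}$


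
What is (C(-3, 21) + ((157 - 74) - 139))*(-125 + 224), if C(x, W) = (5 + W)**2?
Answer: 61380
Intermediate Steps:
(C(-3, 21) + ((157 - 74) - 139))*(-125 + 224) = ((5 + 21)**2 + ((157 - 74) - 139))*(-125 + 224) = (26**2 + (83 - 139))*99 = (676 - 56)*99 = 620*99 = 61380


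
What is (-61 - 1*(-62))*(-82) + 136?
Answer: 54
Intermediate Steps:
(-61 - 1*(-62))*(-82) + 136 = (-61 + 62)*(-82) + 136 = 1*(-82) + 136 = -82 + 136 = 54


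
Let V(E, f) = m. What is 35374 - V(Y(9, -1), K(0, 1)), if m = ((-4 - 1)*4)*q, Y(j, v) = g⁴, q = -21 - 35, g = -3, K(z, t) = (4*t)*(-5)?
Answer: 34254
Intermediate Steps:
K(z, t) = -20*t
q = -56
Y(j, v) = 81 (Y(j, v) = (-3)⁴ = 81)
m = 1120 (m = ((-4 - 1)*4)*(-56) = -5*4*(-56) = -20*(-56) = 1120)
V(E, f) = 1120
35374 - V(Y(9, -1), K(0, 1)) = 35374 - 1*1120 = 35374 - 1120 = 34254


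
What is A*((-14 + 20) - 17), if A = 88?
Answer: -968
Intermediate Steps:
A*((-14 + 20) - 17) = 88*((-14 + 20) - 17) = 88*(6 - 17) = 88*(-11) = -968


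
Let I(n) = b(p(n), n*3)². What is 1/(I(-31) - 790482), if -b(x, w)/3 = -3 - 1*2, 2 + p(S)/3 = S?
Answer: -1/790257 ≈ -1.2654e-6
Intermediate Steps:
p(S) = -6 + 3*S
b(x, w) = 15 (b(x, w) = -3*(-3 - 1*2) = -3*(-3 - 2) = -3*(-5) = 15)
I(n) = 225 (I(n) = 15² = 225)
1/(I(-31) - 790482) = 1/(225 - 790482) = 1/(-790257) = -1/790257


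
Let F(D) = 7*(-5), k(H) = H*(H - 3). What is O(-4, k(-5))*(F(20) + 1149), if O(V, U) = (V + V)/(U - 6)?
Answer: -4456/17 ≈ -262.12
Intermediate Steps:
k(H) = H*(-3 + H)
O(V, U) = 2*V/(-6 + U) (O(V, U) = (2*V)/(-6 + U) = 2*V/(-6 + U))
F(D) = -35
O(-4, k(-5))*(F(20) + 1149) = (2*(-4)/(-6 - 5*(-3 - 5)))*(-35 + 1149) = (2*(-4)/(-6 - 5*(-8)))*1114 = (2*(-4)/(-6 + 40))*1114 = (2*(-4)/34)*1114 = (2*(-4)*(1/34))*1114 = -4/17*1114 = -4456/17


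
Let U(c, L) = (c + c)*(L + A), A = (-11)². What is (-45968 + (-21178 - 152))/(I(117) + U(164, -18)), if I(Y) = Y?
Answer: -9614/4843 ≈ -1.9851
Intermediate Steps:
A = 121
U(c, L) = 2*c*(121 + L) (U(c, L) = (c + c)*(L + 121) = (2*c)*(121 + L) = 2*c*(121 + L))
(-45968 + (-21178 - 152))/(I(117) + U(164, -18)) = (-45968 + (-21178 - 152))/(117 + 2*164*(121 - 18)) = (-45968 - 21330)/(117 + 2*164*103) = -67298/(117 + 33784) = -67298/33901 = -67298*1/33901 = -9614/4843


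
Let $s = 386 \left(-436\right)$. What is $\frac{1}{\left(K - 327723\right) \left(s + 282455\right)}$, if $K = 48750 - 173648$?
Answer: $- \frac{1}{51670760739} \approx -1.9353 \cdot 10^{-11}$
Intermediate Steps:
$K = -124898$
$s = -168296$
$\frac{1}{\left(K - 327723\right) \left(s + 282455\right)} = \frac{1}{\left(-124898 - 327723\right) \left(-168296 + 282455\right)} = \frac{1}{\left(-452621\right) 114159} = \frac{1}{-51670760739} = - \frac{1}{51670760739}$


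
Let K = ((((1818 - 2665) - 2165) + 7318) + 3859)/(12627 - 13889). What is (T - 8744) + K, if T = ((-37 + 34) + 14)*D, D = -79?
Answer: -12139771/1262 ≈ -9619.5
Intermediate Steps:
T = -869 (T = ((-37 + 34) + 14)*(-79) = (-3 + 14)*(-79) = 11*(-79) = -869)
K = -8165/1262 (K = (((-847 - 2165) + 7318) + 3859)/(-1262) = ((-3012 + 7318) + 3859)*(-1/1262) = (4306 + 3859)*(-1/1262) = 8165*(-1/1262) = -8165/1262 ≈ -6.4699)
(T - 8744) + K = (-869 - 8744) - 8165/1262 = -9613 - 8165/1262 = -12139771/1262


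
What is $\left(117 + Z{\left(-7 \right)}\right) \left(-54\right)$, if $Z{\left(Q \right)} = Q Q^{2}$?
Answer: $12204$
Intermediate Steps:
$Z{\left(Q \right)} = Q^{3}$
$\left(117 + Z{\left(-7 \right)}\right) \left(-54\right) = \left(117 + \left(-7\right)^{3}\right) \left(-54\right) = \left(117 - 343\right) \left(-54\right) = \left(-226\right) \left(-54\right) = 12204$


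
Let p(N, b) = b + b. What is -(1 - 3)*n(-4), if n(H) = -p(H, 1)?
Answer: -4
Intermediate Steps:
p(N, b) = 2*b
n(H) = -2
-(1 - 3)*n(-4) = -(1 - 3)*(-2) = -(-2)*(-2) = -1*4 = -4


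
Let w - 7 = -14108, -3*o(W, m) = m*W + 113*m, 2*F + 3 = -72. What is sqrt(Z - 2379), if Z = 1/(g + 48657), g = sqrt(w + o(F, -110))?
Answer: sqrt(-2379 + 1/(48657 + I*sqrt(101994)/3)) ≈ 0.e-10 - 48.775*I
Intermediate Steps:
F = -75/2 (F = -3/2 + (1/2)*(-72) = -3/2 - 36 = -75/2 ≈ -37.500)
o(W, m) = -113*m/3 - W*m/3 (o(W, m) = -(m*W + 113*m)/3 = -(W*m + 113*m)/3 = -(113*m + W*m)/3 = -113*m/3 - W*m/3)
w = -14101 (w = 7 - 14108 = -14101)
g = I*sqrt(101994)/3 (g = sqrt(-14101 - 1/3*(-110)*(113 - 75/2)) = sqrt(-14101 - 1/3*(-110)*151/2) = sqrt(-14101 + 8305/3) = sqrt(-33998/3) = I*sqrt(101994)/3 ≈ 106.45*I)
Z = 1/(48657 + I*sqrt(101994)/3) (Z = 1/(I*sqrt(101994)/3 + 48657) = 1/(48657 + I*sqrt(101994)/3) ≈ 2.0552e-5 - 4.497e-8*I)
sqrt(Z - 2379) = sqrt((145971/7102544945 - I*sqrt(101994)/7102544945) - 2379) = sqrt(-16896954278184/7102544945 - I*sqrt(101994)/7102544945)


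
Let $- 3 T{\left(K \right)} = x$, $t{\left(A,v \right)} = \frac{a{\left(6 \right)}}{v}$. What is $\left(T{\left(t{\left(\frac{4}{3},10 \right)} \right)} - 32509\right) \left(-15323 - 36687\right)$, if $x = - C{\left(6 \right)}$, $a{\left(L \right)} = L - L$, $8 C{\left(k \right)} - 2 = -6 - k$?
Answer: $\frac{10144888565}{6} \approx 1.6908 \cdot 10^{9}$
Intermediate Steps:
$C{\left(k \right)} = - \frac{1}{2} - \frac{k}{8}$ ($C{\left(k \right)} = \frac{1}{4} + \frac{-6 - k}{8} = \frac{1}{4} - \left(\frac{3}{4} + \frac{k}{8}\right) = - \frac{1}{2} - \frac{k}{8}$)
$a{\left(L \right)} = 0$
$t{\left(A,v \right)} = 0$ ($t{\left(A,v \right)} = \frac{0}{v} = 0$)
$x = \frac{5}{4}$ ($x = - (- \frac{1}{2} - \frac{3}{4}) = \left(-1\right) \left(- \frac{5}{4}\right) = \frac{5}{4} \approx 1.25$)
$T{\left(K \right)} = - \frac{5}{12}$ ($T{\left(K \right)} = \left(- \frac{1}{3}\right) \frac{5}{4} = - \frac{5}{12}$)
$\left(T{\left(t{\left(\frac{4}{3},10 \right)} \right)} - 32509\right) \left(-15323 - 36687\right) = \left(- \frac{5}{12} - 32509\right) \left(-15323 - 36687\right) = \left(- \frac{390113}{12}\right) \left(-52010\right) = \frac{10144888565}{6}$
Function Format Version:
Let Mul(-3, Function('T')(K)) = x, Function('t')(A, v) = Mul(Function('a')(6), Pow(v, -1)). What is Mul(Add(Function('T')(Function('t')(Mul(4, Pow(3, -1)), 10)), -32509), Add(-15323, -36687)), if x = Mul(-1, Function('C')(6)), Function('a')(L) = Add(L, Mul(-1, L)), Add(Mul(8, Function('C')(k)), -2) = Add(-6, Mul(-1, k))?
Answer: Rational(10144888565, 6) ≈ 1.6908e+9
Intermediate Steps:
Function('C')(k) = Add(Rational(-1, 2), Mul(Rational(-1, 8), k)) (Function('C')(k) = Add(Rational(1, 4), Mul(Rational(1, 8), Add(-6, Mul(-1, k)))) = Add(Rational(1, 4), Add(Rational(-3, 4), Mul(Rational(-1, 8), k))) = Add(Rational(-1, 2), Mul(Rational(-1, 8), k)))
Function('a')(L) = 0
Function('t')(A, v) = 0 (Function('t')(A, v) = Mul(0, Pow(v, -1)) = 0)
x = Rational(5, 4) (x = Mul(-1, Add(Rational(-1, 2), Mul(Rational(-1, 8), 6))) = Mul(-1, Add(Rational(-1, 2), Rational(-3, 4))) = Mul(-1, Rational(-5, 4)) = Rational(5, 4) ≈ 1.2500)
Function('T')(K) = Rational(-5, 12) (Function('T')(K) = Mul(Rational(-1, 3), Rational(5, 4)) = Rational(-5, 12))
Mul(Add(Function('T')(Function('t')(Mul(4, Pow(3, -1)), 10)), -32509), Add(-15323, -36687)) = Mul(Add(Rational(-5, 12), -32509), Add(-15323, -36687)) = Mul(Rational(-390113, 12), -52010) = Rational(10144888565, 6)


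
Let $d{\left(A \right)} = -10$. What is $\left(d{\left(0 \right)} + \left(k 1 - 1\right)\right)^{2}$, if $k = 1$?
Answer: $100$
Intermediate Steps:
$\left(d{\left(0 \right)} + \left(k 1 - 1\right)\right)^{2} = \left(-10 + \left(1 \cdot 1 - 1\right)\right)^{2} = \left(-10 + \left(1 - 1\right)\right)^{2} = \left(-10 + 0\right)^{2} = \left(-10\right)^{2} = 100$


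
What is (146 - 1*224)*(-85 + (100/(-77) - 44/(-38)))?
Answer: 9715758/1463 ≈ 6641.0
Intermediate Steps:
(146 - 1*224)*(-85 + (100/(-77) - 44/(-38))) = (146 - 224)*(-85 + (100*(-1/77) - 44*(-1/38))) = -78*(-85 + (-100/77 + 22/19)) = -78*(-85 - 206/1463) = -78*(-124561/1463) = 9715758/1463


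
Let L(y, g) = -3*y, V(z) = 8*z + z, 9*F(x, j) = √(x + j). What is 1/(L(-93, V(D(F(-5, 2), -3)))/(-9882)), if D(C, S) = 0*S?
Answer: -1098/31 ≈ -35.419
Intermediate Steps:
F(x, j) = √(j + x)/9 (F(x, j) = √(x + j)/9 = √(j + x)/9)
D(C, S) = 0
V(z) = 9*z
1/(L(-93, V(D(F(-5, 2), -3)))/(-9882)) = 1/(-3*(-93)/(-9882)) = 1/(279*(-1/9882)) = 1/(-31/1098) = -1098/31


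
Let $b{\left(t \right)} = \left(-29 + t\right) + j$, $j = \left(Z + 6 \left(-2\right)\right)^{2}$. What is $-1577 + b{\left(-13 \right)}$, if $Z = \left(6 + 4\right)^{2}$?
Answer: $6125$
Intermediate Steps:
$Z = 100$ ($Z = 10^{2} = 100$)
$j = 7744$ ($j = \left(100 + 6 \left(-2\right)\right)^{2} = \left(100 - 12\right)^{2} = 88^{2} = 7744$)
$b{\left(t \right)} = 7715 + t$ ($b{\left(t \right)} = \left(-29 + t\right) + 7744 = 7715 + t$)
$-1577 + b{\left(-13 \right)} = -1577 + \left(7715 - 13\right) = -1577 + 7702 = 6125$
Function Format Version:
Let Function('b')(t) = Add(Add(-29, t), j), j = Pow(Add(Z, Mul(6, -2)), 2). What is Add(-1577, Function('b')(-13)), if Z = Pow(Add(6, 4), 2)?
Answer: 6125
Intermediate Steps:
Z = 100 (Z = Pow(10, 2) = 100)
j = 7744 (j = Pow(Add(100, Mul(6, -2)), 2) = Pow(Add(100, -12), 2) = Pow(88, 2) = 7744)
Function('b')(t) = Add(7715, t) (Function('b')(t) = Add(Add(-29, t), 7744) = Add(7715, t))
Add(-1577, Function('b')(-13)) = Add(-1577, Add(7715, -13)) = Add(-1577, 7702) = 6125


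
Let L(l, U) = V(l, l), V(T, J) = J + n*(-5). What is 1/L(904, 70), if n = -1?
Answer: 1/909 ≈ 0.0011001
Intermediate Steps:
V(T, J) = 5 + J (V(T, J) = J - 1*(-5) = J + 5 = 5 + J)
L(l, U) = 5 + l
1/L(904, 70) = 1/(5 + 904) = 1/909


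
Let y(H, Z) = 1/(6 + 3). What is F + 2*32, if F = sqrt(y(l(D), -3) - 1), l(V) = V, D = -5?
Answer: 64 + 2*I*sqrt(2)/3 ≈ 64.0 + 0.94281*I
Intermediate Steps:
y(H, Z) = 1/9
F = 2*I*sqrt(2)/3 (F = sqrt(1/9 - 1) = sqrt(-8/9) = 2*I*sqrt(2)/3 ≈ 0.94281*I)
F + 2*32 = 2*I*sqrt(2)/3 + 2*32 = 2*I*sqrt(2)/3 + 64 = 64 + 2*I*sqrt(2)/3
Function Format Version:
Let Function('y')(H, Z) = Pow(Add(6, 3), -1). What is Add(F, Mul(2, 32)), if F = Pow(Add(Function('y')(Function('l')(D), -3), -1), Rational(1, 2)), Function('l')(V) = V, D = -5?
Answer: Add(64, Mul(Rational(2, 3), I, Pow(2, Rational(1, 2)))) ≈ Add(64.000, Mul(0.94281, I))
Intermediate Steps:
Function('y')(H, Z) = Rational(1, 9) (Function('y')(H, Z) = Pow(9, -1) = Rational(1, 9))
F = Mul(Rational(2, 3), I, Pow(2, Rational(1, 2))) (F = Pow(Add(Rational(1, 9), -1), Rational(1, 2)) = Pow(Rational(-8, 9), Rational(1, 2)) = Mul(Rational(2, 3), I, Pow(2, Rational(1, 2))) ≈ Mul(0.94281, I))
Add(F, Mul(2, 32)) = Add(Mul(Rational(2, 3), I, Pow(2, Rational(1, 2))), Mul(2, 32)) = Add(Mul(Rational(2, 3), I, Pow(2, Rational(1, 2))), 64) = Add(64, Mul(Rational(2, 3), I, Pow(2, Rational(1, 2))))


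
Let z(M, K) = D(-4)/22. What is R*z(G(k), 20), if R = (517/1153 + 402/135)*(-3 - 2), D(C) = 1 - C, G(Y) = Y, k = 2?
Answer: -888835/228294 ≈ -3.8934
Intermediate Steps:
z(M, K) = 5/22 (z(M, K) = (1 - 1*(-4))/22 = (1 + 4)*(1/22) = 5*(1/22) = 5/22)
R = -177767/10377 (R = (517*(1/1153) + 402*(1/135))*(-5) = (517/1153 + 134/45)*(-5) = (177767/51885)*(-5) = -177767/10377 ≈ -17.131)
R*z(G(k), 20) = -177767/10377*5/22 = -888835/228294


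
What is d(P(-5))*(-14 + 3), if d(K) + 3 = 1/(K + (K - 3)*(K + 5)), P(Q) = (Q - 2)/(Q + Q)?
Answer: 42053/1241 ≈ 33.886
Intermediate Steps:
P(Q) = (-2 + Q)/(2*Q) (P(Q) = (-2 + Q)/((2*Q)) = (-2 + Q)*(1/(2*Q)) = (-2 + Q)/(2*Q))
d(K) = -3 + 1/(K + (-3 + K)*(5 + K)) (d(K) = -3 + 1/(K + (K - 3)*(K + 5)) = -3 + 1/(K + (-3 + K)*(5 + K)))
d(P(-5))*(-14 + 3) = ((46 - 9*(-2 - 5)/(2*(-5)) - 3*(-2 - 5)**2/100)/(-15 + ((1/2)*(-2 - 5)/(-5))**2 + 3*((1/2)*(-2 - 5)/(-5))))*(-14 + 3) = ((46 - 9*(-1)*(-7)/(2*5) - 3*((1/2)*(-1/5)*(-7))**2)/(-15 + ((1/2)*(-1/5)*(-7))**2 + 3*((1/2)*(-1/5)*(-7))))*(-11) = ((46 - 9*7/10 - 3*(7/10)**2)/(-15 + (7/10)**2 + 3*(7/10)))*(-11) = ((46 - 63/10 - 3*49/100)/(-15 + 49/100 + 21/10))*(-11) = ((46 - 63/10 - 147/100)/(-1241/100))*(-11) = -100/1241*3823/100*(-11) = -3823/1241*(-11) = 42053/1241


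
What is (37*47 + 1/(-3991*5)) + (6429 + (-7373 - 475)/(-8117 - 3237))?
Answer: 925386379623/113284535 ≈ 8168.7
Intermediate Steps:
(37*47 + 1/(-3991*5)) + (6429 + (-7373 - 475)/(-8117 - 3237)) = (1739 + 1/(-19955)) + (6429 - 7848/(-11354)) = (1739 - 1/19955) + (6429 - 7848*(-1/11354)) = 34701744/19955 + (6429 + 3924/5677) = 34701744/19955 + 36501357/5677 = 925386379623/113284535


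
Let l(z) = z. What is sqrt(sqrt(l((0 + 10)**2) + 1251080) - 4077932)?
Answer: sqrt(-4077932 + 6*sqrt(34755)) ≈ 2019.1*I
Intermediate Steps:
sqrt(sqrt(l((0 + 10)**2) + 1251080) - 4077932) = sqrt(sqrt((0 + 10)**2 + 1251080) - 4077932) = sqrt(sqrt(10**2 + 1251080) - 4077932) = sqrt(sqrt(100 + 1251080) - 4077932) = sqrt(sqrt(1251180) - 4077932) = sqrt(6*sqrt(34755) - 4077932) = sqrt(-4077932 + 6*sqrt(34755))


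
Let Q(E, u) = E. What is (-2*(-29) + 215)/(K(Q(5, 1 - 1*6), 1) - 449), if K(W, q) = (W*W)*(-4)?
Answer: -91/183 ≈ -0.49727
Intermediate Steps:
K(W, q) = -4*W**2 (K(W, q) = W**2*(-4) = -4*W**2)
(-2*(-29) + 215)/(K(Q(5, 1 - 1*6), 1) - 449) = (-2*(-29) + 215)/(-4*5**2 - 449) = (58 + 215)/(-4*25 - 449) = 273/(-100 - 449) = 273/(-549) = 273*(-1/549) = -91/183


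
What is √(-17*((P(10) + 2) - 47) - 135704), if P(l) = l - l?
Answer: I*√134939 ≈ 367.34*I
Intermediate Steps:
P(l) = 0
√(-17*((P(10) + 2) - 47) - 135704) = √(-17*((0 + 2) - 47) - 135704) = √(-17*(2 - 47) - 135704) = √(-17*(-45) - 135704) = √(765 - 135704) = √(-134939) = I*√134939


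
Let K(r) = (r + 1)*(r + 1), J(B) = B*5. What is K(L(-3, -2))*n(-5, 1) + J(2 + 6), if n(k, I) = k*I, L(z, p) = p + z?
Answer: -40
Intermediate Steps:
n(k, I) = I*k
J(B) = 5*B
K(r) = (1 + r)**2 (K(r) = (1 + r)*(1 + r) = (1 + r)**2)
K(L(-3, -2))*n(-5, 1) + J(2 + 6) = (1 + (-2 - 3))**2*(1*(-5)) + 5*(2 + 6) = (1 - 5)**2*(-5) + 5*8 = (-4)**2*(-5) + 40 = 16*(-5) + 40 = -80 + 40 = -40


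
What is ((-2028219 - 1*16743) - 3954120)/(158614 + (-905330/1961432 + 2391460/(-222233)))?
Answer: -10805658489262776/285678283424447 ≈ -37.825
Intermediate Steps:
((-2028219 - 1*16743) - 3954120)/(158614 + (-905330/1961432 + 2391460/(-222233))) = ((-2028219 - 16743) - 3954120)/(158614 + (-905330*1/1961432 + 2391460*(-1/222233))) = (-2044962 - 3954120)/(158614 + (-452665/980716 - 2391460/222233)) = -5999082/(158614 - 20214381705/1801218668) = -5999082/285678283424447/1801218668 = -5999082*1801218668/285678283424447 = -10805658489262776/285678283424447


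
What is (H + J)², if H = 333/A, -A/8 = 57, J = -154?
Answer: 553143361/23104 ≈ 23941.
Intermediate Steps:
A = -456 (A = -8*57 = -456)
H = -111/152 (H = 333/(-456) = 333*(-1/456) = -111/152 ≈ -0.73026)
(H + J)² = (-111/152 - 154)² = (-23519/152)² = 553143361/23104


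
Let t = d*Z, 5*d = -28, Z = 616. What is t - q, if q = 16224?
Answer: -98368/5 ≈ -19674.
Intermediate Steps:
d = -28/5 (d = (⅕)*(-28) = -28/5 ≈ -5.6000)
t = -17248/5 (t = -28/5*616 = -17248/5 ≈ -3449.6)
t - q = -17248/5 - 1*16224 = -17248/5 - 16224 = -98368/5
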